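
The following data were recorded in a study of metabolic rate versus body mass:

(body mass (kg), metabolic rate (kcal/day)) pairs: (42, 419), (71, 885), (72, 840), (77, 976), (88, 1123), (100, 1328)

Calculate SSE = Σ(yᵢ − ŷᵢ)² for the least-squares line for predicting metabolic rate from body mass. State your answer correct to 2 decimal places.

2548.31

n = 6, Σx = 450, Σy = 5571, Σxy = 447689, Σx² = 35662, Σy² = 5641675
Sxx = Σx² − (Σx)²/n = 35662 − 33750 = 1912
Sxy = Σxy − (Σx)(Σy)/n = 447689 − 417825 = 29864
Syy = Σy² − (Σy)²/n = 5641675 − 5172673.5 = 469001.5
b = Sxy/Sxx = 29864/1912 = 15.619247
SSE = Syy − b·Sxy = 469001.5 − 15.619247·29864 = 2548.311715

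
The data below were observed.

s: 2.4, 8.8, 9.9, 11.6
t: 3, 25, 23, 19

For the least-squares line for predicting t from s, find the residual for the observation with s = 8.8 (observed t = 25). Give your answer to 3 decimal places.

n = 4, Σx = 32.7, Σy = 70, Σxy = 675.3, Σx² = 315.77
Sxx = Σx² − (Σx)²/n = 315.77 − 267.3225 = 48.4475
Sxy = Σxy − (Σx)(Σy)/n = 675.3 − 572.25 = 103.05
b = Sxy/Sxx = 103.05/48.4475 = 2.127045
a = ȳ − b·x̄ = 17.5 − 2.127045·8.175 = 0.111409
ŷ(8.8) = 0.111409 + 2.127045·8.8 = 18.829403
residual = y − ŷ = 25 − 18.829403 = 6.170597

6.171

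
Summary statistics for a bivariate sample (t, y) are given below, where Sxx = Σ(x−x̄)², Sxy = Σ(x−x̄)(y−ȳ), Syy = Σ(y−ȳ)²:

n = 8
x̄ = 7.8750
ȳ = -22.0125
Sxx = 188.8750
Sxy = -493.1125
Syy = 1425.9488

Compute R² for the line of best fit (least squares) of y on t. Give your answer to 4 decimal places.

R² = Sxy²/(Sxx·Syy) = (-493.1125)²/(188.875·1425.9488) = 0.902846

0.9028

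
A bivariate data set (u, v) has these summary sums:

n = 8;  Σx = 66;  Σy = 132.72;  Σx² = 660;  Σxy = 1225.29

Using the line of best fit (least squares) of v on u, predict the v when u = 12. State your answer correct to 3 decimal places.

20.822

Sxx = Σx² − (Σx)²/n = 660 − 544.5 = 115.5
Sxy = Σxy − (Σx)(Σy)/n = 1225.29 − 1094.94 = 130.35
b = Sxy/Sxx = 130.35/115.5 = 1.128571
a = ȳ − b·x̄ = 16.59 − 1.128571·8.25 = 7.279286
ŷ(12) = a + b·12 = 7.279286 + 1.128571·12 = 20.822143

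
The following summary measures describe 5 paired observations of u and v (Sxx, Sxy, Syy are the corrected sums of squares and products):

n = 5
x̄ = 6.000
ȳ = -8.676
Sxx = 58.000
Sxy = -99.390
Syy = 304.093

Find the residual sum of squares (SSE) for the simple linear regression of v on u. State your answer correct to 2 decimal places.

b = Sxy/Sxx = -99.39/58 = -1.713621
SSE = Syy − b·Sxy = 304.093 − (-1.713621)·(-99.39) = 133.776240

133.78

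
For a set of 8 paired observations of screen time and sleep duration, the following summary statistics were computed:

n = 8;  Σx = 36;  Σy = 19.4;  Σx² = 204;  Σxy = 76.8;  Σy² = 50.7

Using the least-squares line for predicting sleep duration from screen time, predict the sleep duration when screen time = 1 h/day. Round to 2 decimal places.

3.30

Sxx = Σx² − (Σx)²/n = 204 − 162 = 42
Sxy = Σxy − (Σx)(Σy)/n = 76.8 − 87.3 = -10.5
b = Sxy/Sxx = -10.5/42 = -0.25
a = ȳ − b·x̄ = 2.425 − (-0.25)·4.5 = 3.55
ŷ(1) = a + b·1 = 3.55 + (-0.25)·1 = 3.3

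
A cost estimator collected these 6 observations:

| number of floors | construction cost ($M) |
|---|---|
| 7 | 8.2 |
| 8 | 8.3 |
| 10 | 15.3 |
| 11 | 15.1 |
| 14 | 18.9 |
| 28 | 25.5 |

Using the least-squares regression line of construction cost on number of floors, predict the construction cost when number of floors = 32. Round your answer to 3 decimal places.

n = 6, Σx = 78, Σy = 91.3, Σxy = 1421.5, Σx² = 1314
Sxx = Σx² − (Σx)²/n = 1314 − 1014 = 300
Sxy = Σxy − (Σx)(Σy)/n = 1421.5 − 1186.9 = 234.6
b = Sxy/Sxx = 234.6/300 = 0.782
a = ȳ − b·x̄ = 15.216667 − 0.782·13 = 5.050667
ŷ(32) = a + b·32 = 5.050667 + 0.782·32 = 30.074667

30.075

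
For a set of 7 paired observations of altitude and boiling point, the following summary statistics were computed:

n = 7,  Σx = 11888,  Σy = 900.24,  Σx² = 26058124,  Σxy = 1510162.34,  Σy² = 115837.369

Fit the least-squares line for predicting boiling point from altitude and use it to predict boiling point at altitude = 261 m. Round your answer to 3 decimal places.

133.186

Sxx = Σx² − (Σx)²/n = 26058124 − 20189220.571429 = 5868903.428571
Sxy = Σxy − (Σx)(Σy)/n = 1510162.34 − 1528864.731429 = -18702.391429
b = Sxy/Sxx = -18702.391429/5868903.428571 = -0.003187
a = ȳ − b·x̄ = 128.605714 − (-0.003187)·1698.285714 = 134.017629
ŷ(261) = a + b·261 = 134.017629 + (-0.003187)·261 = 133.185902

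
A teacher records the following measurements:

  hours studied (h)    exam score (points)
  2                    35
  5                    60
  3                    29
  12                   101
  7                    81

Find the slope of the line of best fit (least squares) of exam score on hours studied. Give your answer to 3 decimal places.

n = 5, Σx = 29, Σy = 306, Σxy = 2236, Σx² = 231
Sxx = Σx² − (Σx)²/n = 231 − 168.2 = 62.8
Sxy = Σxy − (Σx)(Σy)/n = 2236 − 1774.8 = 461.2
b = Sxy/Sxx = 461.2/62.8 = 7.343949

7.344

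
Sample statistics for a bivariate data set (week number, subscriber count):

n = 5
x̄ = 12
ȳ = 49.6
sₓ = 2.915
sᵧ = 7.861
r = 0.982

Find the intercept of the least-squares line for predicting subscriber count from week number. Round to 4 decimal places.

17.8216

b = r · sᵧ/sₓ = 0.982 · 7.861/2.915 = 2.648200
a = ȳ − b·x̄ = 49.6 − 2.648200·12 = 17.821604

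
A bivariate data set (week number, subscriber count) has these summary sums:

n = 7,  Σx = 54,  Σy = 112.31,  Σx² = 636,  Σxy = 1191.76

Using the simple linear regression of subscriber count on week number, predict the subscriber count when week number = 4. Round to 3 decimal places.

Sxx = Σx² − (Σx)²/n = 636 − 416.571429 = 219.428571
Sxy = Σxy − (Σx)(Σy)/n = 1191.76 − 866.391429 = 325.368571
b = Sxy/Sxx = 325.368571/219.428571 = 1.482799
a = ȳ − b·x̄ = 16.044286 − 1.482799·7.714286 = 4.605547
ŷ(4) = a + b·4 = 4.605547 + 1.482799·4 = 10.536745

10.537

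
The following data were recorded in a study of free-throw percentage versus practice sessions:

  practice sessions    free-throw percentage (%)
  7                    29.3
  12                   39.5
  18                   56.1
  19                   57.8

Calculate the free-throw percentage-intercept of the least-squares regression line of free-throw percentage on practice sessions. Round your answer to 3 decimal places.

n = 4, Σx = 56, Σy = 182.7, Σxy = 2787.1, Σx² = 878
Sxx = Σx² − (Σx)²/n = 878 − 784 = 94
Sxy = Σxy − (Σx)(Σy)/n = 2787.1 − 2557.8 = 229.3
b = Sxy/Sxx = 229.3/94 = 2.439362
a = ȳ − b·x̄ = 45.675 − 2.439362·14 = 11.523936

11.524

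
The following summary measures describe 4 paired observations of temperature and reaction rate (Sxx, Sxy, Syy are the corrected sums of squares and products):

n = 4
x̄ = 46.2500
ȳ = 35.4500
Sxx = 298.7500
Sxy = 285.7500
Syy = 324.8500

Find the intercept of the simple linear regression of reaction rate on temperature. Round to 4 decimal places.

b = Sxy/Sxx = 285.75/298.75 = 0.956485
a = ȳ − b·x̄ = 35.45 − 0.956485·46.25 = -8.787448

-8.7874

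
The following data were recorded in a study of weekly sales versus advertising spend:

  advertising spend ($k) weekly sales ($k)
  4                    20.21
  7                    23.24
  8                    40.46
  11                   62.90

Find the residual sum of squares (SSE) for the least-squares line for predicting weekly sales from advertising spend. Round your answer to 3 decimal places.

154.793

n = 4, Σx = 30, Σy = 146.81, Σxy = 1259.1, Σx² = 250, Σy² = 6541.9633
Sxx = Σx² − (Σx)²/n = 250 − 225 = 25
Sxy = Σxy − (Σx)(Σy)/n = 1259.1 − 1101.075 = 158.025
Syy = Σy² − (Σy)²/n = 6541.9633 − 5388.294025 = 1153.669275
b = Sxy/Sxx = 158.025/25 = 6.321
SSE = Syy − b·Sxy = 1153.669275 − 6.321·158.025 = 154.79325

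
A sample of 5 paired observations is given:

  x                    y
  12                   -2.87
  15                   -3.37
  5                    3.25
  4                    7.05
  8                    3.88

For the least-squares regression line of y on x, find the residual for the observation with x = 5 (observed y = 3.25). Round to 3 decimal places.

-1.813

n = 5, Σx = 44, Σy = 7.94, Σxy = -9.5, Σx² = 474
Sxx = Σx² − (Σx)²/n = 474 − 387.2 = 86.8
Sxy = Σxy − (Σx)(Σy)/n = -9.5 − 69.872 = -79.372
b = Sxy/Sxx = -79.372/86.8 = -0.914424
a = ȳ − b·x̄ = 1.588 − (-0.914424)·8.8 = 9.634931
ŷ(5) = 9.634931 + (-0.914424)·5 = 5.062811
residual = y − ŷ = 3.25 − 5.062811 = -1.812811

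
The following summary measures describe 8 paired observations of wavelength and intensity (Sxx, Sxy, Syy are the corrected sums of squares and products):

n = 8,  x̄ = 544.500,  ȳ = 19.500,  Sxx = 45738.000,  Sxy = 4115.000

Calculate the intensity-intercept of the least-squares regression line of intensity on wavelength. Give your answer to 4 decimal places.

b = Sxy/Sxx = 4115/45738 = 0.089969
a = ȳ − b·x̄ = 19.5 − 0.089969·544.5 = -29.488095

-29.4881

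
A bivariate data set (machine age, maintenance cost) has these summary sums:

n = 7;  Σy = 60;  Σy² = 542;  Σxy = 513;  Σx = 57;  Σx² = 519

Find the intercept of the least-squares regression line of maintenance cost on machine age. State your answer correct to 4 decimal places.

4.9453

Sxx = Σx² − (Σx)²/n = 519 − 464.142857 = 54.857143
Sxy = Σxy − (Σx)(Σy)/n = 513 − 488.571429 = 24.428571
b = Sxy/Sxx = 24.428571/54.857143 = 0.445312
a = ȳ − b·x̄ = 8.571429 − 0.445312·8.142857 = 4.945312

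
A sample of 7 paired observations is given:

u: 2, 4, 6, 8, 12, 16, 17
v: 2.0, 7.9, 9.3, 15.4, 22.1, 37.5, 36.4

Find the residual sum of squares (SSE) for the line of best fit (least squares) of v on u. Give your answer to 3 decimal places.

23.826

n = 7, Σx = 65, Σy = 130.6, Σxy = 1698.6, Σx² = 809, Σy² = 3609.68
Sxx = Σx² − (Σx)²/n = 809 − 603.571429 = 205.428571
Sxy = Σxy − (Σx)(Σy)/n = 1698.6 − 1212.714286 = 485.885714
Syy = Σy² − (Σy)²/n = 3609.68 − 2436.622857 = 1173.057143
b = Sxy/Sxx = 485.885714/205.428571 = 2.365229
SSE = Syy − b·Sxy = 1173.057143 − 2.365229·485.885714 = 23.825925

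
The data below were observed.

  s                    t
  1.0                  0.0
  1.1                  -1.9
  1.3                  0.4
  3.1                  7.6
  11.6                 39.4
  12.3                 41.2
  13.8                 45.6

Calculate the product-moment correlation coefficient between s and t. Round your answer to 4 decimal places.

0.9991

n = 7, Σx = 44.2, Σy = 132.3, Σxy = 1615.07, Σx² = 489.8, Σy² = 5390.69
Sxx = Σx² − (Σx)²/n = 489.8 − 279.091429 = 210.708571
Sxy = Σxy − (Σx)(Σy)/n = 1615.07 − 835.38 = 779.69
Syy = Σy² − (Σy)²/n = 5390.69 − 2500.47 = 2890.22
r = Sxy/√(Sxx·Syy) = 779.69/√(608994.127314) = 779.69/780.380758 = 0.999115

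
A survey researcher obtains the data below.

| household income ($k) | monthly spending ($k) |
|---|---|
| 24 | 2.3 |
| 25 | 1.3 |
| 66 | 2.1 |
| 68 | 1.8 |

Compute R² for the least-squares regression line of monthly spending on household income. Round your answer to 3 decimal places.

0.030

n = 4, Σx = 183, Σy = 7.5, Σxy = 348.7, Σx² = 10181, Σy² = 14.63
Sxx = Σx² − (Σx)²/n = 10181 − 8372.25 = 1808.75
Sxy = Σxy − (Σx)(Σy)/n = 348.7 − 343.125 = 5.575
Syy = Σy² − (Σy)²/n = 14.63 − 14.0625 = 0.5675
R² = Sxy²/(Sxx·Syy) = (5.575)²/(1808.75·0.5675) = 0.030279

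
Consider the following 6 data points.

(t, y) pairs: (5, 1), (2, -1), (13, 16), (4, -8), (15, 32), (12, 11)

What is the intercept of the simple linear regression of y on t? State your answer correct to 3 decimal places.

-11.826

n = 6, Σx = 51, Σy = 51, Σxy = 791, Σx² = 583
Sxx = Σx² − (Σx)²/n = 583 − 433.5 = 149.5
Sxy = Σxy − (Σx)(Σy)/n = 791 − 433.5 = 357.5
b = Sxy/Sxx = 357.5/149.5 = 2.391304
a = ȳ − b·x̄ = 8.5 − 2.391304·8.5 = -11.826087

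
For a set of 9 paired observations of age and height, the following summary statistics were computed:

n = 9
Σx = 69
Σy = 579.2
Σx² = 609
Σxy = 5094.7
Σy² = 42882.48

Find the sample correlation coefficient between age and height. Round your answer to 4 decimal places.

Sxx = Σx² − (Σx)²/n = 609 − 529 = 80
Sxy = Σxy − (Σx)(Σy)/n = 5094.7 − 4440.533333 = 654.166667
Syy = Σy² − (Σy)²/n = 42882.48 − 37274.737778 = 5607.742222
r = Sxy/√(Sxx·Syy) = 654.166667/√(448619.377778) = 654.166667/669.790548 = 0.976673

0.9767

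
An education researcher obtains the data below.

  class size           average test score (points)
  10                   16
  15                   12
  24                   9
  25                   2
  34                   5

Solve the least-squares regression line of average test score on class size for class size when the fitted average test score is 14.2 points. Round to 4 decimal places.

n = 5, Σx = 108, Σy = 44, Σxy = 776, Σx² = 2682
Sxx = Σx² − (Σx)²/n = 2682 − 2332.8 = 349.2
Sxy = Σxy − (Σx)(Σy)/n = 776 − 950.4 = -174.4
b = Sxy/Sxx = -174.4/349.2 = -0.499427
a = ȳ − b·x̄ = 8.8 − (-0.499427)·21.6 = 19.587629
Set a + b·x = 14.2: x = (14.2 − 19.587629) / (-0.499427) = 10.787615

10.7876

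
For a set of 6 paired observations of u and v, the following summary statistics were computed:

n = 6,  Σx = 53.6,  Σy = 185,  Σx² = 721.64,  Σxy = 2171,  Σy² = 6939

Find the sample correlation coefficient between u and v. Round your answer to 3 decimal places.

Sxx = Σx² − (Σx)²/n = 721.64 − 478.826667 = 242.813333
Sxy = Σxy − (Σx)(Σy)/n = 2171 − 1652.666667 = 518.333333
Syy = Σy² − (Σy)²/n = 6939 − 5704.166667 = 1234.833333
r = Sxy/√(Sxx·Syy) = 518.333333/√(299833.997778) = 518.333333/547.570998 = 0.946605

0.947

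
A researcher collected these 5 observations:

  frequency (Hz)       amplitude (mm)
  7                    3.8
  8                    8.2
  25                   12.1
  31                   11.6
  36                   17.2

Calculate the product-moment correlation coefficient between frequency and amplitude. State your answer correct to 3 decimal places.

n = 5, Σx = 107, Σy = 52.9, Σxy = 1373.5, Σx² = 2995, Σy² = 658.49
Sxx = Σx² − (Σx)²/n = 2995 − 2289.8 = 705.2
Sxy = Σxy − (Σx)(Σy)/n = 1373.5 − 1132.06 = 241.44
Syy = Σy² − (Σy)²/n = 658.49 − 559.682 = 98.808
r = Sxy/√(Sxx·Syy) = 241.44/√(69679.4016) = 241.44/263.968562 = 0.914654

0.915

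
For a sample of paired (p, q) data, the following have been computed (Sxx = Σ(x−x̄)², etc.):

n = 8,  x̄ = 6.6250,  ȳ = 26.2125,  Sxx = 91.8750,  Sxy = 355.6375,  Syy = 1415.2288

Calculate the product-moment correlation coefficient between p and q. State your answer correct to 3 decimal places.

0.986

r = Sxy/√(Sxx·Syy) = 355.6375/√(130024.146) = 355.6375/360.588610 = 0.986269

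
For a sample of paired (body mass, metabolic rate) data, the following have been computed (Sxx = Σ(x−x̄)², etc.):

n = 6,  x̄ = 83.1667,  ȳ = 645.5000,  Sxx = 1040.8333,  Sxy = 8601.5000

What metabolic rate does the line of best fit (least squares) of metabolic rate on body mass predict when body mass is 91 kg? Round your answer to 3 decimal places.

b = Sxy/Sxx = 8601.5/1040.8333 = 8.264052
a = ȳ − b·x̄ = 645.5 − 8.264052·83.1667 = -41.793892
ŷ(91) = a + b·91 = -41.793892 + 8.264052·91 = 710.234795

710.235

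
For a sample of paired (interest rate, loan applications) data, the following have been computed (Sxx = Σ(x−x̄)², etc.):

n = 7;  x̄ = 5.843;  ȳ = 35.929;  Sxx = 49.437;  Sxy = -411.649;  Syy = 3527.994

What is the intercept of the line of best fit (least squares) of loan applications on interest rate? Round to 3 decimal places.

84.582

b = Sxy/Sxx = -411.649/49.437 = -8.326739
a = ȳ − b·x̄ = 35.929 − (-8.326739)·5.843 = 84.582136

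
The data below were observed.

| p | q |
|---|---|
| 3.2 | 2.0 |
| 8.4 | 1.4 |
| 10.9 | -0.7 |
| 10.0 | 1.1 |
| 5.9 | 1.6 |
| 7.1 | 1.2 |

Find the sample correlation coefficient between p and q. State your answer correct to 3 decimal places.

-0.798

n = 6, Σx = 45.5, Σy = 6.6, Σxy = 39.49, Σx² = 384.83, Σy² = 11.66
Sxx = Σx² − (Σx)²/n = 384.83 − 345.041667 = 39.788333
Sxy = Σxy − (Σx)(Σy)/n = 39.49 − 50.05 = -10.56
Syy = Σy² − (Σy)²/n = 11.66 − 7.26 = 4.4
r = Sxy/√(Sxx·Syy) = -10.56/√(175.068667) = -10.56/13.231352 = -0.798104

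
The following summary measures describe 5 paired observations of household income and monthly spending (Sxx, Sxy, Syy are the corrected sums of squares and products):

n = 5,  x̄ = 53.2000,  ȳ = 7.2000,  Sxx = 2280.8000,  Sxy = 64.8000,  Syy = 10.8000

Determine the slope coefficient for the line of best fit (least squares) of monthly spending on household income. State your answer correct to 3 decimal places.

0.028

b = Sxy/Sxx = 64.8/2280.8 = 0.028411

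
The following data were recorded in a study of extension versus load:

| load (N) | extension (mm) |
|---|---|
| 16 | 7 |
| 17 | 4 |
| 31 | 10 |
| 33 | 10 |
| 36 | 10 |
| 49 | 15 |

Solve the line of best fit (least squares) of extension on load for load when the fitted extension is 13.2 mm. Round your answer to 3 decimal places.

44.120

n = 6, Σx = 182, Σy = 56, Σxy = 1915, Σx² = 6292
Sxx = Σx² − (Σx)²/n = 6292 − 5520.666667 = 771.333333
Sxy = Σxy − (Σx)(Σy)/n = 1915 − 1698.666667 = 216.333333
b = Sxy/Sxx = 216.333333/771.333333 = 0.280467
a = ȳ − b·x̄ = 9.333333 − 0.280467·30.333333 = 0.825843
Set a + b·x = 13.2: x = (13.2 − 0.825843) / 0.280467 = 44.119877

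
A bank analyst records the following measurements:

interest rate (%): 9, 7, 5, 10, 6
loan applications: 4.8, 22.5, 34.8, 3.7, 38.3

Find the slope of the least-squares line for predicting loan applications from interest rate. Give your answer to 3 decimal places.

n = 5, Σx = 37, Σy = 104.1, Σxy = 641.5, Σx² = 291
Sxx = Σx² − (Σx)²/n = 291 − 273.8 = 17.2
Sxy = Σxy − (Σx)(Σy)/n = 641.5 − 770.34 = -128.84
b = Sxy/Sxx = -128.84/17.2 = -7.490698

-7.491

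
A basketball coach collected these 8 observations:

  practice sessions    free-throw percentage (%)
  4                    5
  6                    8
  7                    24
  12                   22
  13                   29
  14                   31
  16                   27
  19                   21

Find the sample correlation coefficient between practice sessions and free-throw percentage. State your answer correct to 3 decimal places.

n = 8, Σx = 91, Σy = 167, Σxy = 2142, Σx² = 1227, Σy² = 4121
Sxx = Σx² − (Σx)²/n = 1227 − 1035.125 = 191.875
Sxy = Σxy − (Σx)(Σy)/n = 2142 − 1899.625 = 242.375
Syy = Σy² − (Σy)²/n = 4121 − 3486.125 = 634.875
r = Sxy/√(Sxx·Syy) = 242.375/√(121816.640625) = 242.375/349.022407 = 0.694440

0.694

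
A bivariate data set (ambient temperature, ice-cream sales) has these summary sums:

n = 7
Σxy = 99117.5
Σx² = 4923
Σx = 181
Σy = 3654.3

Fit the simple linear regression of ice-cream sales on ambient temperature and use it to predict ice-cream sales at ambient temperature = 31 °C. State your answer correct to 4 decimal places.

Sxx = Σx² − (Σx)²/n = 4923 − 4680.142857 = 242.857143
Sxy = Σxy − (Σx)(Σy)/n = 99117.5 − 94489.757143 = 4627.742857
b = Sxy/Sxx = 4627.742857/242.857143 = 19.055412
a = ȳ − b·x̄ = 522.042857 − 19.055412·25.857143 = 29.324353
ŷ(31) = a + b·31 = 29.324353 + 19.055412·31 = 620.042118

620.0421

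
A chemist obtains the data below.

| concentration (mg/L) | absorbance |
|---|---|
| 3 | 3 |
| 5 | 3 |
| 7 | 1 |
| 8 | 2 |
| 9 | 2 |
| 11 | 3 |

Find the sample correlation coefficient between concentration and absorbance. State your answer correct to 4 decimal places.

-0.2000

n = 6, Σx = 43, Σy = 14, Σxy = 98, Σx² = 349, Σy² = 36
Sxx = Σx² − (Σx)²/n = 349 − 308.166667 = 40.833333
Sxy = Σxy − (Σx)(Σy)/n = 98 − 100.333333 = -2.333333
Syy = Σy² − (Σy)²/n = 36 − 32.666667 = 3.333333
r = Sxy/√(Sxx·Syy) = -2.333333/√(136.111111) = -2.333333/11.666667 = -0.200000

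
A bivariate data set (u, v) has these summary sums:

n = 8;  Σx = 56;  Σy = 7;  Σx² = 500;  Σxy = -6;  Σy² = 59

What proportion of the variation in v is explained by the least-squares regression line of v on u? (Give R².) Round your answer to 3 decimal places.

0.530

Sxx = Σx² − (Σx)²/n = 500 − 392 = 108
Sxy = Σxy − (Σx)(Σy)/n = -6 − 49 = -55
Syy = Σy² − (Σy)²/n = 59 − 6.125 = 52.875
R² = Sxy²/(Sxx·Syy) = (-55)²/(108·52.875) = 0.529726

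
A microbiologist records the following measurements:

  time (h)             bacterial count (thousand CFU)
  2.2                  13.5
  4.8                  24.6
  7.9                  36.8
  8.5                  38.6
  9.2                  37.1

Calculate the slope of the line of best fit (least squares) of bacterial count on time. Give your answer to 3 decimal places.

n = 5, Σx = 32.6, Σy = 150.6, Σxy = 1107.92, Σx² = 247.18
Sxx = Σx² − (Σx)²/n = 247.18 − 212.552 = 34.628
Sxy = Σxy − (Σx)(Σy)/n = 1107.92 − 981.912 = 126.008
b = Sxy/Sxx = 126.008/34.628 = 3.638905

3.639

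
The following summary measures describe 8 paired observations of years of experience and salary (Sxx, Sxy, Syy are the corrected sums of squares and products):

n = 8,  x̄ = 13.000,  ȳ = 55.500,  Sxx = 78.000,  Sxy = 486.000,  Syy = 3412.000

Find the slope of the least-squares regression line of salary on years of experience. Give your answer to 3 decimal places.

6.231

b = Sxy/Sxx = 486/78 = 6.230769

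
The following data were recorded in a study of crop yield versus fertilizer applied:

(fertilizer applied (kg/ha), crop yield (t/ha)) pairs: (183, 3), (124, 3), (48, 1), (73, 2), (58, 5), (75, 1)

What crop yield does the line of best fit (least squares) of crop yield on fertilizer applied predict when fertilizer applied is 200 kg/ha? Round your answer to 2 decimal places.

n = 6, Σx = 561, Σy = 15, Σxy = 1480, Σx² = 65487
Sxx = Σx² − (Σx)²/n = 65487 − 52453.5 = 13033.5
Sxy = Σxy − (Σx)(Σy)/n = 1480 − 1402.5 = 77.5
b = Sxy/Sxx = 77.5/13033.5 = 0.005946
a = ȳ − b·x̄ = 2.5 − 0.005946·93.5 = 1.944029
ŷ(200) = a + b·200 = 1.944029 + 0.005946·200 = 3.133272

3.13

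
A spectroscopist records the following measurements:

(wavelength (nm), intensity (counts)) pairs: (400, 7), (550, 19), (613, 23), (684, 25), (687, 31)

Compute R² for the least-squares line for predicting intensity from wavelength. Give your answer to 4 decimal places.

0.9456

n = 5, Σx = 2934, Σy = 105, Σxy = 65746, Σx² = 1778094, Σy² = 2525
Sxx = Σx² − (Σx)²/n = 1778094 − 1721671.2 = 56422.8
Sxy = Σxy − (Σx)(Σy)/n = 65746 − 61614 = 4132
Syy = Σy² − (Σy)²/n = 2525 − 2205 = 320
R² = Sxy²/(Sxx·Syy) = (4132)²/(56422.8·320) = 0.945619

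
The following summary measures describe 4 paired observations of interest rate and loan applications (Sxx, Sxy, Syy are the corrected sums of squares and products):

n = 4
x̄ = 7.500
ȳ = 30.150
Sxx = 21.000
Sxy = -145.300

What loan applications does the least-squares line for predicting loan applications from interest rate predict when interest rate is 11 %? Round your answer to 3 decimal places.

5.933

b = Sxy/Sxx = -145.3/21 = -6.919048
a = ȳ − b·x̄ = 30.15 − (-6.919048)·7.5 = 82.042857
ŷ(11) = a + b·11 = 82.042857 + (-6.919048)·11 = 5.933333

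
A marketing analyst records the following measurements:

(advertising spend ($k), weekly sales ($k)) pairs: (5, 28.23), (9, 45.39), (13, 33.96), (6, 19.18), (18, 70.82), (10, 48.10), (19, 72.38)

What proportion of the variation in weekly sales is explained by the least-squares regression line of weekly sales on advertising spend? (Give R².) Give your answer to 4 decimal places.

n = 7, Σx = 80, Σy = 318.06, Σxy = 4237.2, Σx² = 1096, Σy² = 16946.2858
Sxx = Σx² − (Σx)²/n = 1096 − 914.285714 = 181.714286
Sxy = Σxy − (Σx)(Σy)/n = 4237.2 − 3634.971429 = 602.228571
Syy = Σy² − (Σy)²/n = 16946.2858 − 14451.737657 = 2494.548143
R² = Sxy²/(Sxx·Syy) = (602.228571)²/(181.714286·2494.548143) = 0.800095

0.8001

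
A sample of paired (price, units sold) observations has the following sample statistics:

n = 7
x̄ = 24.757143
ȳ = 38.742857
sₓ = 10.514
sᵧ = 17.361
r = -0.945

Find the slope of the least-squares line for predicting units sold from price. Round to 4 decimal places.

-1.5604

b = r · sᵧ/sₓ = -0.945 · 17.361/10.514 = -1.560409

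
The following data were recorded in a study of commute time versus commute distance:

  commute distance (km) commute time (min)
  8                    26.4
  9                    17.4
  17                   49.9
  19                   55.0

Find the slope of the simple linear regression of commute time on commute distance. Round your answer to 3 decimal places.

n = 4, Σx = 53, Σy = 148.7, Σxy = 2261.1, Σx² = 795
Sxx = Σx² − (Σx)²/n = 795 − 702.25 = 92.75
Sxy = Σxy − (Σx)(Σy)/n = 2261.1 − 1970.275 = 290.825
b = Sxy/Sxx = 290.825/92.75 = 3.135580

3.136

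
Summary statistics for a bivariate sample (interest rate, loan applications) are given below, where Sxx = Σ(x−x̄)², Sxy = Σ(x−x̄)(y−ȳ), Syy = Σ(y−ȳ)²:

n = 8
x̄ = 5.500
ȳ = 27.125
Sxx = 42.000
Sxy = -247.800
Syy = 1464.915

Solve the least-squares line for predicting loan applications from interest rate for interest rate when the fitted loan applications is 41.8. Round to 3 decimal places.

b = Sxy/Sxx = -247.8/42 = -5.9
a = ȳ − b·x̄ = 27.125 − (-5.9)·5.5 = 59.575
Set a + b·x = 41.8: x = (41.8 − 59.575) / (-5.9) = 3.012712

3.013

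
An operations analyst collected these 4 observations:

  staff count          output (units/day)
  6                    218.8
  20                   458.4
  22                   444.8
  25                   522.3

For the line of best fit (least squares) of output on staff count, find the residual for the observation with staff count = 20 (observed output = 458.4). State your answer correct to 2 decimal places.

n = 4, Σx = 73, Σy = 1644.3, Σxy = 33323.9, Σx² = 1545
Sxx = Σx² − (Σx)²/n = 1545 − 1332.25 = 212.75
Sxy = Σxy − (Σx)(Σy)/n = 33323.9 − 30008.475 = 3315.425
b = Sxy/Sxx = 3315.425/212.75 = 15.583666
a = ȳ − b·x̄ = 411.075 − 15.583666·18.25 = 126.673090
ŷ(20) = 126.673090 + 15.583666·20 = 438.346416
residual = y − ŷ = 458.4 − 438.346416 = 20.053584

20.05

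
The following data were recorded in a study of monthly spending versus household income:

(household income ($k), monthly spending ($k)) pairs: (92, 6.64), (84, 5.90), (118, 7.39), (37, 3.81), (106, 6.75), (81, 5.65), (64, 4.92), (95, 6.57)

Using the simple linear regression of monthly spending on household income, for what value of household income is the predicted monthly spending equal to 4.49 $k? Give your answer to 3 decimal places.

n = 8, Σx = 677, Σy = 47.63, Σxy = 4231.65, Σx² = 61731
Sxx = Σx² − (Σx)²/n = 61731 − 57291.125 = 4439.875
Sxy = Σxy − (Σx)(Σy)/n = 4231.65 − 4030.68875 = 200.96125
b = Sxy/Sxx = 200.96125/4439.875 = 0.045263
a = ȳ − b·x̄ = 5.95375 − 0.045263·84.625 = 2.123384
Set a + b·x = 4.49: x = (4.49 − 2.123384) / 0.045263 = 52.286094

52.286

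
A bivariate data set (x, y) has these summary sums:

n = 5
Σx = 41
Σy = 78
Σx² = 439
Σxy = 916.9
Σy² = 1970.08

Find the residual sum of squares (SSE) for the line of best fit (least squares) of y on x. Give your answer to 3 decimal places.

Sxx = Σx² − (Σx)²/n = 439 − 336.2 = 102.8
Sxy = Σxy − (Σx)(Σy)/n = 916.9 − 639.6 = 277.3
Syy = Σy² − (Σy)²/n = 1970.08 − 1216.8 = 753.28
b = Sxy/Sxx = 277.3/102.8 = 2.697471
SSE = Syy − b·Sxy = 753.28 − 2.697471·277.3 = 5.271342

5.271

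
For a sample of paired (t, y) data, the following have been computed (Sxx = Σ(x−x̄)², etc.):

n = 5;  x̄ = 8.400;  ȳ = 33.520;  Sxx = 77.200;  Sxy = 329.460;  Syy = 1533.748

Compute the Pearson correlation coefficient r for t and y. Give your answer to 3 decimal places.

0.957

r = Sxy/√(Sxx·Syy) = 329.46/√(118405.3456) = 329.46/344.100778 = 0.957452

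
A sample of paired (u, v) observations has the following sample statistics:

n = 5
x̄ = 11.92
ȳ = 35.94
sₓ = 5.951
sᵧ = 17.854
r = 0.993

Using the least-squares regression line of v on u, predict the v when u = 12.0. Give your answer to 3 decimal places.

36.178

b = r · sᵧ/sₓ = 0.993 · 17.854/5.951 = 2.979167
a = ȳ − b·x̄ = 35.94 − 2.979167·11.92 = 0.428331
ŷ(12.0) = a + b·12.0 = 0.428331 + 2.979167·12 = 36.178333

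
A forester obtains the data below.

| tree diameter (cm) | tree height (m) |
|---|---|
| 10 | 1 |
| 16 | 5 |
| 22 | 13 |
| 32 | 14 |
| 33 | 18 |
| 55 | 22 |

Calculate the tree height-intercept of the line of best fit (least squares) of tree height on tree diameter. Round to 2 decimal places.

n = 6, Σx = 168, Σy = 73, Σxy = 2628, Σx² = 5978
Sxx = Σx² − (Σx)²/n = 5978 − 4704 = 1274
Sxy = Σxy − (Σx)(Σy)/n = 2628 − 2044 = 584
b = Sxy/Sxx = 584/1274 = 0.458399
a = ȳ − b·x̄ = 12.166667 − 0.458399·28 = -0.668498

-0.67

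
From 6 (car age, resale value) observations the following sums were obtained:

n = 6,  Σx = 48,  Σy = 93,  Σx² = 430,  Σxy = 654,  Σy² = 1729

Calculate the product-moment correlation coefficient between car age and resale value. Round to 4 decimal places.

Sxx = Σx² − (Σx)²/n = 430 − 384 = 46
Sxy = Σxy − (Σx)(Σy)/n = 654 − 744 = -90
Syy = Σy² − (Σy)²/n = 1729 − 1441.5 = 287.5
r = Sxy/√(Sxx·Syy) = -90/√(13225) = -90/115.000000 = -0.782609

-0.7826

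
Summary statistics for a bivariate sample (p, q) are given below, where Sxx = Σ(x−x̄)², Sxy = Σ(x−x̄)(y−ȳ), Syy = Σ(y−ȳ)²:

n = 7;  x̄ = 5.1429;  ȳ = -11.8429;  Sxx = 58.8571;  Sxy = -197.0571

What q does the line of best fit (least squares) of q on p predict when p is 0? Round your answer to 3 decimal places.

b = Sxy/Sxx = -197.0571/58.8571 = -3.348060
a = ȳ − b·x̄ = -11.8429 − (-3.348060)·5.1429 = 5.375838
ŷ(0) = a + b·0 = 5.375838 + (-3.348060)·0 = 5.375838

5.376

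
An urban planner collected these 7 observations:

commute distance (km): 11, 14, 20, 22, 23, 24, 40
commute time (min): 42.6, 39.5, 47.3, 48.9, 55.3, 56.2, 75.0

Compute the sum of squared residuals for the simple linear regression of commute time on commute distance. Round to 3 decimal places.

n = 7, Σx = 154, Σy = 364.8, Σxy = 8664.1, Σx² = 3906, Σy² = 19845.04
Sxx = Σx² − (Σx)²/n = 3906 − 3388 = 518
Sxy = Σxy − (Σx)(Σy)/n = 8664.1 − 8025.6 = 638.5
Syy = Σy² − (Σy)²/n = 19845.04 − 19011.291429 = 833.748571
b = Sxy/Sxx = 638.5/518 = 1.232625
SSE = Syy − b·Sxy = 833.748571 − 1.232625·638.5 = 46.717201

46.717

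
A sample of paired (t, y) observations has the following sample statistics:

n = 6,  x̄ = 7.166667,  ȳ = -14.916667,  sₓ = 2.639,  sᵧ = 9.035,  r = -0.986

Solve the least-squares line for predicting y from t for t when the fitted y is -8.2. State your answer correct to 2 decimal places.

5.18

b = r · sᵧ/sₓ = -0.986 · 9.035/2.639 = -3.375714
a = ȳ − b·x̄ = -14.916667 − (-3.375714)·7.166667 = 9.275953
Set a + b·x = -8.2: x = (-8.2 − 9.275953) / (-3.375714) = 5.176965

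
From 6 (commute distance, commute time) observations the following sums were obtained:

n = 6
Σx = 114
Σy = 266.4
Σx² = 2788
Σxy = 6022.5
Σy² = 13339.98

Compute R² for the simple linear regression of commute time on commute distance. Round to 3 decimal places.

0.982

Sxx = Σx² − (Σx)²/n = 2788 − 2166 = 622
Sxy = Σxy − (Σx)(Σy)/n = 6022.5 − 5061.6 = 960.9
Syy = Σy² − (Σy)²/n = 13339.98 − 11828.16 = 1511.82
R² = Sxy²/(Sxx·Syy) = (960.9)²/(622·1511.82) = 0.981897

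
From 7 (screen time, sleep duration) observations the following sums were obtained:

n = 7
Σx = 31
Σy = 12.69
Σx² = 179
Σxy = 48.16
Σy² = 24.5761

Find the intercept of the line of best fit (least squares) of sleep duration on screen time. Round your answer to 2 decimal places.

2.67

Sxx = Σx² − (Σx)²/n = 179 − 137.285714 = 41.714286
Sxy = Σxy − (Σx)(Σy)/n = 48.16 − 56.198571 = -8.038571
b = Sxy/Sxx = -8.038571/41.714286 = -0.192705
a = ȳ − b·x̄ = 1.812857 − (-0.192705)·4.428571 = 2.666267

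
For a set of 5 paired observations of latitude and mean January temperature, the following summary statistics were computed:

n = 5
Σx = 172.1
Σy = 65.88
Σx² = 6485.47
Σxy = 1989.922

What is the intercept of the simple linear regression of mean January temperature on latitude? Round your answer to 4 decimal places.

Sxx = Σx² − (Σx)²/n = 6485.47 − 5923.682 = 561.788
Sxy = Σxy − (Σx)(Σy)/n = 1989.922 − 2267.5896 = -277.6676
b = Sxy/Sxx = -277.6676/561.788 = -0.494257
a = ȳ − b·x̄ = 13.176 − (-0.494257)·34.42 = 30.188323

30.1883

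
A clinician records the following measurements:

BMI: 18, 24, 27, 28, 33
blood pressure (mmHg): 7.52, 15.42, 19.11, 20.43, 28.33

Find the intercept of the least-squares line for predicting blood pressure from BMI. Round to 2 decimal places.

-17.49

n = 5, Σx = 130, Σy = 90.81, Σxy = 2528.34, Σx² = 3502
Sxx = Σx² − (Σx)²/n = 3502 − 3380 = 122
Sxy = Σxy − (Σx)(Σy)/n = 2528.34 − 2361.06 = 167.28
b = Sxy/Sxx = 167.28/122 = 1.371148
a = ȳ − b·x̄ = 18.162 − 1.371148·26 = -17.487836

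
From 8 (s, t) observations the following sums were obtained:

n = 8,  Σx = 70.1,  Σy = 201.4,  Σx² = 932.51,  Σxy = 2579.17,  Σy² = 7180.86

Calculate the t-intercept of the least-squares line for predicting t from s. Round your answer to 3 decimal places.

2.752

Sxx = Σx² − (Σx)²/n = 932.51 − 614.25125 = 318.25875
Sxy = Σxy − (Σx)(Σy)/n = 2579.17 − 1764.7675 = 814.4025
b = Sxy/Sxx = 814.4025/318.25875 = 2.558932
a = ȳ − b·x̄ = 25.175 − 2.558932·8.7625 = 2.752358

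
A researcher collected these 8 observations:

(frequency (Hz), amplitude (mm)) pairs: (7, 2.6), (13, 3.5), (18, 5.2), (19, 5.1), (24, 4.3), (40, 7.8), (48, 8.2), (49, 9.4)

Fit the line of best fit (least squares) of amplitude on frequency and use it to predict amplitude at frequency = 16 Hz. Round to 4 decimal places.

n = 8, Σx = 218, Σy = 46.1, Σxy = 1523.6, Σx² = 7784
Sxx = Σx² − (Σx)²/n = 7784 − 5940.5 = 1843.5
Sxy = Σxy − (Σx)(Σy)/n = 1523.6 − 1256.225 = 267.375
b = Sxy/Sxx = 267.375/1843.5 = 0.145037
a = ȳ − b·x̄ = 5.7625 − 0.145037·27.25 = 1.810252
ŷ(16) = a + b·16 = 1.810252 + 0.145037·16 = 4.130838

4.1308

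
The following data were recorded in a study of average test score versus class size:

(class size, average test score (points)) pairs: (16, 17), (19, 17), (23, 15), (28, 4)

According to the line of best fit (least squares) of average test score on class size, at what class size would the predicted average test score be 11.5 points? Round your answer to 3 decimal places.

n = 4, Σx = 86, Σy = 53, Σxy = 1052, Σx² = 1930
Sxx = Σx² − (Σx)²/n = 1930 − 1849 = 81
Sxy = Σxy − (Σx)(Σy)/n = 1052 − 1139.5 = -87.5
b = Sxy/Sxx = -87.5/81 = -1.080247
a = ȳ − b·x̄ = 13.25 − (-1.080247)·21.5 = 36.475309
Set a + b·x = 11.5: x = (11.5 − 36.475309) / (-1.080247) = 23.12

23.120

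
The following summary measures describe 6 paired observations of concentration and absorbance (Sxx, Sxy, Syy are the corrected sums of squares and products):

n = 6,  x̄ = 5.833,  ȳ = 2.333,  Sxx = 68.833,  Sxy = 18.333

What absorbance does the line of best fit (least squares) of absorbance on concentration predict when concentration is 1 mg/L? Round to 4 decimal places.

b = Sxy/Sxx = 18.333/68.833 = 0.266340
a = ȳ − b·x̄ = 2.333 − 0.266340·5.833 = 0.779437
ŷ(1) = a + b·1 = 0.779437 + 0.266340·1 = 1.045777

1.0458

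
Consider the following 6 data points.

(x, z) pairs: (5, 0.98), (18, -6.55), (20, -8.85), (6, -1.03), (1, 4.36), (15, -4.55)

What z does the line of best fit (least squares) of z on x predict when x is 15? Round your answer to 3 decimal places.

-5.195

n = 6, Σx = 65, Σy = -15.64, Σxy = -360.07, Σx² = 1011
Sxx = Σx² − (Σx)²/n = 1011 − 704.166667 = 306.833333
Sxy = Σxy − (Σx)(Σy)/n = -360.07 − (-169.433333) = -190.636667
b = Sxy/Sxx = -190.636667/306.833333 = -0.621304
a = ȳ − b·x̄ = -2.606667 − (-0.621304)·10.833333 = 4.124123
ŷ(15) = a + b·15 = 4.124123 + (-0.621304)·15 = -5.195432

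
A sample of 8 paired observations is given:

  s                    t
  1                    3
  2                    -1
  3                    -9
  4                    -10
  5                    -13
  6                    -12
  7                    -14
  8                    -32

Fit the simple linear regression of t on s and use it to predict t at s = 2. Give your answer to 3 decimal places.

-1.417

n = 8, Σx = 36, Σy = -88, Σxy = -557, Σx² = 204
Sxx = Σx² − (Σx)²/n = 204 − 162 = 42
Sxy = Σxy − (Σx)(Σy)/n = -557 − (-396) = -161
b = Sxy/Sxx = -161/42 = -3.833333
a = ȳ − b·x̄ = -11 − (-3.833333)·4.5 = 6.25
ŷ(2) = a + b·2 = 6.25 + (-3.833333)·2 = -1.416667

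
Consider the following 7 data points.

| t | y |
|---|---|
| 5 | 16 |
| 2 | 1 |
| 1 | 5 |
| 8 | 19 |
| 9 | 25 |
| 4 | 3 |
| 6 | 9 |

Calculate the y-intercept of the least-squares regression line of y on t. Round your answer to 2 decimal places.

-2.32

n = 7, Σx = 35, Σy = 78, Σxy = 530, Σx² = 227
Sxx = Σx² − (Σx)²/n = 227 − 175 = 52
Sxy = Σxy − (Σx)(Σy)/n = 530 − 390 = 140
b = Sxy/Sxx = 140/52 = 2.692308
a = ȳ − b·x̄ = 11.142857 − 2.692308·5 = -2.318681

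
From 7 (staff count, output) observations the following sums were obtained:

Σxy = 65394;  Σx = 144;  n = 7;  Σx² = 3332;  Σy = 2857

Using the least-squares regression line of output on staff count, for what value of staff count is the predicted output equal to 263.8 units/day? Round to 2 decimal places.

Sxx = Σx² − (Σx)²/n = 3332 − 2962.285714 = 369.714286
Sxy = Σxy − (Σx)(Σy)/n = 65394 − 58772.571429 = 6621.428571
b = Sxy/Sxx = 6621.428571/369.714286 = 17.909583
a = ȳ − b·x̄ = 408.142857 − 17.909583·20.571429 = 39.717156
Set a + b·x = 263.8: x = (263.8 − 39.717156) / 17.909583 = 12.511896

12.51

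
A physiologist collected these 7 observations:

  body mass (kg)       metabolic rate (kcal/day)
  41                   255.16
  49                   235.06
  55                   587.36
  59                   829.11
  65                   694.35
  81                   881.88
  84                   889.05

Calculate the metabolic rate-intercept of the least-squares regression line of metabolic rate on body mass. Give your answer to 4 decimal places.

-328.0364

n = 7, Σx = 434, Σy = 4371.97, Σxy = 294447.02, Σx² = 28430
Sxx = Σx² − (Σx)²/n = 28430 − 26908 = 1522
Sxy = Σxy − (Σx)(Σy)/n = 294447.02 − 271062.14 = 23384.88
b = Sxy/Sxx = 23384.88/1522 = 15.364573
a = ȳ − b·x̄ = 624.567143 − 15.364573·62 = -328.036379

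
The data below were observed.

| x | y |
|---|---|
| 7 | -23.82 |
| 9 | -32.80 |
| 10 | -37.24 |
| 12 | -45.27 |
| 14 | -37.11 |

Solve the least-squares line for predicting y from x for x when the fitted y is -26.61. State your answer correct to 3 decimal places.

6.473

n = 5, Σx = 52, Σy = -176.24, Σxy = -1897.12, Σx² = 570
Sxx = Σx² − (Σx)²/n = 570 − 540.8 = 29.2
Sxy = Σxy − (Σx)(Σy)/n = -1897.12 − (-1832.896) = -64.224
b = Sxy/Sxx = -64.224/29.2 = -2.199452
a = ȳ − b·x̄ = -35.248 − (-2.199452)·10.4 = -12.373699
Set a + b·x = -26.61: x = (-26.61 − (-12.373699)) / (-2.199452) = 6.472658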